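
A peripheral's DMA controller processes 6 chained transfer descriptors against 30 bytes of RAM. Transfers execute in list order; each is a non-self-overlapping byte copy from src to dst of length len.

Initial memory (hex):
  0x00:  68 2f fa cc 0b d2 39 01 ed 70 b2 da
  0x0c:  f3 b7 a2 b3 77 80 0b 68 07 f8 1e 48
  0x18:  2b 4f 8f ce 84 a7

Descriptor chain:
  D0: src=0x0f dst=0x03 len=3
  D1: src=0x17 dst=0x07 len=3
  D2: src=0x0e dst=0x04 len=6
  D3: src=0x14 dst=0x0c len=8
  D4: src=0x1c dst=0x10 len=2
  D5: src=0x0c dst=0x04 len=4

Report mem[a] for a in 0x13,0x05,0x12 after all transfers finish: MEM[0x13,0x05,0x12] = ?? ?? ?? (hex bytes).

[0] 0x0f->0x03 len=3 : b3 77 80
[1] 0x17->0x07 len=3 : 48 2b 4f
[2] 0x0e->0x04 len=6 : a2 b3 77 80 0b 68
[3] 0x14->0x0c len=8 : 07 f8 1e 48 2b 4f 8f ce
[4] 0x1c->0x10 len=2 : 84 a7
[5] 0x0c->0x04 len=4 : 07 f8 1e 48
query mem[0x13]=0xce, mem[0x05]=0xf8, mem[0x12]=0x8f

MEM[0x13,0x05,0x12] = ce f8 8f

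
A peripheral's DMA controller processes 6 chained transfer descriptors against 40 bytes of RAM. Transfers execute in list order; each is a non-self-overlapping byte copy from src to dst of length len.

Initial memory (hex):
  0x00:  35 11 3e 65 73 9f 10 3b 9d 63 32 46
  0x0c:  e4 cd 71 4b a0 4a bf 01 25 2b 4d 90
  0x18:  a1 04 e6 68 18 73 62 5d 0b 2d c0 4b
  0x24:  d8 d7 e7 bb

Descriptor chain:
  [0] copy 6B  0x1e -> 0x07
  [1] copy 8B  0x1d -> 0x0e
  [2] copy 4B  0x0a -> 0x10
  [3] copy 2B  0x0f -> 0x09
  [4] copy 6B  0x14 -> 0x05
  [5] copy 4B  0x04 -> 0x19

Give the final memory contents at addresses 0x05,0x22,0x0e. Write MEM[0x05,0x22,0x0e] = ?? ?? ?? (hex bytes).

MEM[0x05,0x22,0x0e] = 4b c0 73

#0 dst[0x07+6] := {0x62,0x5d,0x0b,0x2d,0xc0,0x4b}
#1 dst[0x0e+8] := {0x73,0x62,0x5d,0x0b,0x2d,0xc0,0x4b,0xd8}
#2 dst[0x10+4] := {0x2d,0xc0,0x4b,0xcd}
#3 dst[0x09+2] := {0x62,0x2d}
#4 dst[0x05+6] := {0x4b,0xd8,0x4d,0x90,0xa1,0x04}
#5 dst[0x19+4] := {0x73,0x4b,0xd8,0x4d}
query mem[0x05]=0x4b, mem[0x22]=0xc0, mem[0x0e]=0x73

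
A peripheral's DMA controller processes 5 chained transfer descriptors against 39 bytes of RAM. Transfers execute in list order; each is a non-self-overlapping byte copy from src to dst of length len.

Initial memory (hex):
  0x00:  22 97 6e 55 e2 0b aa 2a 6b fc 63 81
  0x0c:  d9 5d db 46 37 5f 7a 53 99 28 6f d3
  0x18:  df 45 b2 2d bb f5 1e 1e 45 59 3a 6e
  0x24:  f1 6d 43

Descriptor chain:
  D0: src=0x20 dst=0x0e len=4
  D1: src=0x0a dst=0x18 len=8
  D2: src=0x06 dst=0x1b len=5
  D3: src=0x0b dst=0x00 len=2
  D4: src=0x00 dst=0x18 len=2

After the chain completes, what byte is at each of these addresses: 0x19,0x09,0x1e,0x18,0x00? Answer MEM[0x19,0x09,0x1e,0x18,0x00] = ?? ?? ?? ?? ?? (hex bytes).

  after D0: wrote 4B at 0x0e = 45593a6e
  after D1: wrote 8B at 0x18 = 6381d95d45593a6e
  after D2: wrote 5B at 0x1b = aa2a6bfc63
  after D3: wrote 2B at 0x00 = 81d9
  after D4: wrote 2B at 0x18 = 81d9
query mem[0x19]=0xd9, mem[0x09]=0xfc, mem[0x1e]=0xfc, mem[0x18]=0x81, mem[0x00]=0x81

MEM[0x19,0x09,0x1e,0x18,0x00] = d9 fc fc 81 81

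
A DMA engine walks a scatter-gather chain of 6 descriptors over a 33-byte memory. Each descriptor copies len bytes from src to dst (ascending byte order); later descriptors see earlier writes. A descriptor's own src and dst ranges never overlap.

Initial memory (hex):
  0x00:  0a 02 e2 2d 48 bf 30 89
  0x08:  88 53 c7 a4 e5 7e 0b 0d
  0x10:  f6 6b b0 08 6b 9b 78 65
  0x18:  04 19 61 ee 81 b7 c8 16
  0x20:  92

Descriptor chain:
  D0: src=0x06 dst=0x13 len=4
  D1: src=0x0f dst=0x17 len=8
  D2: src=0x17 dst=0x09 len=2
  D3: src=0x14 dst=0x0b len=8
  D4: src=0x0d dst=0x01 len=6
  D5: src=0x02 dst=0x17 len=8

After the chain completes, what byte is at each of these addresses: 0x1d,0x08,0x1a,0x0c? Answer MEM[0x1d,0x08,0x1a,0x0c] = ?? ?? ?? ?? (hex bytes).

[0] 0x06->0x13 len=4 : 30 89 88 53
[1] 0x0f->0x17 len=8 : 0d f6 6b b0 30 89 88 53
[2] 0x17->0x09 len=2 : 0d f6
[3] 0x14->0x0b len=8 : 89 88 53 0d f6 6b b0 30
[4] 0x0d->0x01 len=6 : 53 0d f6 6b b0 30
[5] 0x02->0x17 len=8 : 0d f6 6b b0 30 89 88 0d
query mem[0x1d]=0x88, mem[0x08]=0x88, mem[0x1a]=0xb0, mem[0x0c]=0x88

MEM[0x1d,0x08,0x1a,0x0c] = 88 88 b0 88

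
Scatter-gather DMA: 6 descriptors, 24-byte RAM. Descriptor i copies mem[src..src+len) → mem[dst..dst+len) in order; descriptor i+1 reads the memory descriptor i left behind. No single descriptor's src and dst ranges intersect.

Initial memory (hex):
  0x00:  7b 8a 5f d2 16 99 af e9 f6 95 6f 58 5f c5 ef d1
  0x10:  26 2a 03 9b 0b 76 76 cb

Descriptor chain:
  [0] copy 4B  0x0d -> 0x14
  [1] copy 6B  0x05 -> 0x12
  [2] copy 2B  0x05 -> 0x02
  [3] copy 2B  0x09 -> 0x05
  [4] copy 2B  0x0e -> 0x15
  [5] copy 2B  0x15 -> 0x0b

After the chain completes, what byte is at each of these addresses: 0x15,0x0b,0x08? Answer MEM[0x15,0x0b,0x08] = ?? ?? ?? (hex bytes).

MEM[0x15,0x0b,0x08] = ef ef f6

D0: mem[0x14..0x17] <- [c5 ef d1 26]
D1: mem[0x12..0x17] <- [99 af e9 f6 95 6f]
D2: mem[0x02..0x03] <- [99 af]
D3: mem[0x05..0x06] <- [95 6f]
D4: mem[0x15..0x16] <- [ef d1]
D5: mem[0x0b..0x0c] <- [ef d1]
query mem[0x15]=0xef, mem[0x0b]=0xef, mem[0x08]=0xf6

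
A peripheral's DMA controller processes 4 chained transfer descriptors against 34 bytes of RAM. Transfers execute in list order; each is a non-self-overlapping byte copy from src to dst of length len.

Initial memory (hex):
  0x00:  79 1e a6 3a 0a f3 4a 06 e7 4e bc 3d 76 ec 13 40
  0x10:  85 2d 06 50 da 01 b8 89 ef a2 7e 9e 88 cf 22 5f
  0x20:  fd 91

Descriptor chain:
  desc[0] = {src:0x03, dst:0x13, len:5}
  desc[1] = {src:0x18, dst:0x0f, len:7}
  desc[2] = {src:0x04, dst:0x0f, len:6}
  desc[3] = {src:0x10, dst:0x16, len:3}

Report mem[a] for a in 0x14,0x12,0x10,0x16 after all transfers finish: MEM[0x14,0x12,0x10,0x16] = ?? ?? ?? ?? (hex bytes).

D0: mem[0x13..0x17] <- [3a 0a f3 4a 06]
D1: mem[0x0f..0x15] <- [ef a2 7e 9e 88 cf 22]
D2: mem[0x0f..0x14] <- [0a f3 4a 06 e7 4e]
D3: mem[0x16..0x18] <- [f3 4a 06]
query mem[0x14]=0x4e, mem[0x12]=0x06, mem[0x10]=0xf3, mem[0x16]=0xf3

MEM[0x14,0x12,0x10,0x16] = 4e 06 f3 f3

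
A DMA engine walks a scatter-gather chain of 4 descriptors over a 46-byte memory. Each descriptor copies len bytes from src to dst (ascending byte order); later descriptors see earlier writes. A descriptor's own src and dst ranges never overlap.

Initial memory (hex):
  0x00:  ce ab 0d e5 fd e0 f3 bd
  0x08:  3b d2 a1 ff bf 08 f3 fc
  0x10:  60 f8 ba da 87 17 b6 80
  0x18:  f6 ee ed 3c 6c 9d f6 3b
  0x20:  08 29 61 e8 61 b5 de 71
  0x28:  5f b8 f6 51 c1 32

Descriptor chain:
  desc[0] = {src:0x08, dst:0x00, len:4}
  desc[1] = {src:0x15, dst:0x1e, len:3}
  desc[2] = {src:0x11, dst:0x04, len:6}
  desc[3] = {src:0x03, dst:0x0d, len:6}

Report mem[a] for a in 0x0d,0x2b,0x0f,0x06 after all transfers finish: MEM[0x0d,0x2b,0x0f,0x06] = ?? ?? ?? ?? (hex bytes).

  after D0: wrote 4B at 0x00 = 3bd2a1ff
  after D1: wrote 3B at 0x1e = 17b680
  after D2: wrote 6B at 0x04 = f8bada8717b6
  after D3: wrote 6B at 0x0d = fff8bada8717
query mem[0x0d]=0xff, mem[0x2b]=0x51, mem[0x0f]=0xba, mem[0x06]=0xda

MEM[0x0d,0x2b,0x0f,0x06] = ff 51 ba da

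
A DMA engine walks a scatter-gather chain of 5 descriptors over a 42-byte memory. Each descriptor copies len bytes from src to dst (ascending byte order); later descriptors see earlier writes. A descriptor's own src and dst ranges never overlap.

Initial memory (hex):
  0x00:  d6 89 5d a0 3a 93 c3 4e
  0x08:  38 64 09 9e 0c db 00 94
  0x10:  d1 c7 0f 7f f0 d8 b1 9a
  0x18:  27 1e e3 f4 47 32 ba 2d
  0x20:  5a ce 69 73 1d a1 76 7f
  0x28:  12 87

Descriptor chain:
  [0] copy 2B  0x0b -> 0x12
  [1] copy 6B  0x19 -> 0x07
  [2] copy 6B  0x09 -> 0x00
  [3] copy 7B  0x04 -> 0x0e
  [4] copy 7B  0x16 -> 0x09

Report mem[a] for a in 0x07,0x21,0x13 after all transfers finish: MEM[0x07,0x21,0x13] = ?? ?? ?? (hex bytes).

MEM[0x07,0x21,0x13] = 1e ce f4

#0 dst[0x12+2] := {0x9e,0x0c}
#1 dst[0x07+6] := {0x1e,0xe3,0xf4,0x47,0x32,0xba}
#2 dst[0x00+6] := {0xf4,0x47,0x32,0xba,0xdb,0x00}
#3 dst[0x0e+7] := {0xdb,0x00,0xc3,0x1e,0xe3,0xf4,0x47}
#4 dst[0x09+7] := {0xb1,0x9a,0x27,0x1e,0xe3,0xf4,0x47}
query mem[0x07]=0x1e, mem[0x21]=0xce, mem[0x13]=0xf4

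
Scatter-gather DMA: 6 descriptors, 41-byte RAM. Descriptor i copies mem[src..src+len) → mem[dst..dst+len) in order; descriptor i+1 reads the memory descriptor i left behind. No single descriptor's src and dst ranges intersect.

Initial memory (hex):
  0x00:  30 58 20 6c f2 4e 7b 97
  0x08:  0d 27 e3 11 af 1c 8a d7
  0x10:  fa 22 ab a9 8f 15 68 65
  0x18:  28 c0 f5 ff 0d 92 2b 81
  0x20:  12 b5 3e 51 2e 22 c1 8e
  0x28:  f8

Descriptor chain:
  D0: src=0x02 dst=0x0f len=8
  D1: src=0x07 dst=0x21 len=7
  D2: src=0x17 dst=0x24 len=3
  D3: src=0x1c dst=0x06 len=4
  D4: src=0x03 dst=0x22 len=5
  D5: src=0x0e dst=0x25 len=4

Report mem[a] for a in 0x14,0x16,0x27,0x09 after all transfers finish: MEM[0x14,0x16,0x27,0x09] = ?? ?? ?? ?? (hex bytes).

MEM[0x14,0x16,0x27,0x09] = 97 27 6c 81

[0] 0x02->0x0f len=8 : 20 6c f2 4e 7b 97 0d 27
[1] 0x07->0x21 len=7 : 97 0d 27 e3 11 af 1c
[2] 0x17->0x24 len=3 : 65 28 c0
[3] 0x1c->0x06 len=4 : 0d 92 2b 81
[4] 0x03->0x22 len=5 : 6c f2 4e 0d 92
[5] 0x0e->0x25 len=4 : 8a 20 6c f2
query mem[0x14]=0x97, mem[0x16]=0x27, mem[0x27]=0x6c, mem[0x09]=0x81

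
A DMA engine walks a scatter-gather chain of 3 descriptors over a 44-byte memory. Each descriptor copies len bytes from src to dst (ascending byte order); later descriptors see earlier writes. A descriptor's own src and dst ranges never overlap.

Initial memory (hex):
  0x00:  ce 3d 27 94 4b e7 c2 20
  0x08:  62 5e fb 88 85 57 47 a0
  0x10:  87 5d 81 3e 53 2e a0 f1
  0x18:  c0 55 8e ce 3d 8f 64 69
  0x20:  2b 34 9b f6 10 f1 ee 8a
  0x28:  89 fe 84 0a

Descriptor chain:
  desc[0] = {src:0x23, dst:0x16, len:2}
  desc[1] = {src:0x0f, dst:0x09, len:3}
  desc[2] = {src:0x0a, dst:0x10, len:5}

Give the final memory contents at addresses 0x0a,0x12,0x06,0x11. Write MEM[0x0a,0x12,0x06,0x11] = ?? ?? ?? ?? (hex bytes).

MEM[0x0a,0x12,0x06,0x11] = 87 85 c2 5d

[0] 0x23->0x16 len=2 : f6 10
[1] 0x0f->0x09 len=3 : a0 87 5d
[2] 0x0a->0x10 len=5 : 87 5d 85 57 47
query mem[0x0a]=0x87, mem[0x12]=0x85, mem[0x06]=0xc2, mem[0x11]=0x5d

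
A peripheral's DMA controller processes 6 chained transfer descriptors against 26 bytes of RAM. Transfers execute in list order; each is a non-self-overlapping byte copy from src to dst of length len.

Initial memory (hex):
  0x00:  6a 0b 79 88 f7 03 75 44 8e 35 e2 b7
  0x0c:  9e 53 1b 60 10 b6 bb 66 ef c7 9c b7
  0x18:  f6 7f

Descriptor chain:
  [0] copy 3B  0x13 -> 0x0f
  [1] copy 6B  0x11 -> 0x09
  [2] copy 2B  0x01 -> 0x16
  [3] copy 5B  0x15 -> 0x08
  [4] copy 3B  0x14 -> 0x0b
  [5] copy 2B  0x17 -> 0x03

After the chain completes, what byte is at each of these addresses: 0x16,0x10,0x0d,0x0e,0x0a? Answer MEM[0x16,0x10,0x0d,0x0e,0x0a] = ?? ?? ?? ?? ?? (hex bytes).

  after D0: wrote 3B at 0x0f = 66efc7
  after D1: wrote 6B at 0x09 = c7bb66efc79c
  after D2: wrote 2B at 0x16 = 0b79
  after D3: wrote 5B at 0x08 = c70b79f67f
  after D4: wrote 3B at 0x0b = efc70b
  after D5: wrote 2B at 0x03 = 79f6
query mem[0x16]=0x0b, mem[0x10]=0xef, mem[0x0d]=0x0b, mem[0x0e]=0x9c, mem[0x0a]=0x79

MEM[0x16,0x10,0x0d,0x0e,0x0a] = 0b ef 0b 9c 79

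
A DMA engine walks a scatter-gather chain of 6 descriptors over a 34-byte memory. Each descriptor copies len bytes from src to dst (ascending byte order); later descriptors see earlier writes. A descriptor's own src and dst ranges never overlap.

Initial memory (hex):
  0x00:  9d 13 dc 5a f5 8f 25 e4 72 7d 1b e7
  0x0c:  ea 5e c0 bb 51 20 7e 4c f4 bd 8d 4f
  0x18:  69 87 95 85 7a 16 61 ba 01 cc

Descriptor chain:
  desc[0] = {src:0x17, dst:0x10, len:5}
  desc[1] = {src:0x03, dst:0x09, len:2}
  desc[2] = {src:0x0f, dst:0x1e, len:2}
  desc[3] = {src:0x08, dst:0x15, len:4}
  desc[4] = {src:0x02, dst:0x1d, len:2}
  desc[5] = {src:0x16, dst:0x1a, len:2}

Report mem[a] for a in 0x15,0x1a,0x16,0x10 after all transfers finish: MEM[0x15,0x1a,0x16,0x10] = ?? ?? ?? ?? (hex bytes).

#0 dst[0x10+5] := {0x4f,0x69,0x87,0x95,0x85}
#1 dst[0x09+2] := {0x5a,0xf5}
#2 dst[0x1e+2] := {0xbb,0x4f}
#3 dst[0x15+4] := {0x72,0x5a,0xf5,0xe7}
#4 dst[0x1d+2] := {0xdc,0x5a}
#5 dst[0x1a+2] := {0x5a,0xf5}
query mem[0x15]=0x72, mem[0x1a]=0x5a, mem[0x16]=0x5a, mem[0x10]=0x4f

MEM[0x15,0x1a,0x16,0x10] = 72 5a 5a 4f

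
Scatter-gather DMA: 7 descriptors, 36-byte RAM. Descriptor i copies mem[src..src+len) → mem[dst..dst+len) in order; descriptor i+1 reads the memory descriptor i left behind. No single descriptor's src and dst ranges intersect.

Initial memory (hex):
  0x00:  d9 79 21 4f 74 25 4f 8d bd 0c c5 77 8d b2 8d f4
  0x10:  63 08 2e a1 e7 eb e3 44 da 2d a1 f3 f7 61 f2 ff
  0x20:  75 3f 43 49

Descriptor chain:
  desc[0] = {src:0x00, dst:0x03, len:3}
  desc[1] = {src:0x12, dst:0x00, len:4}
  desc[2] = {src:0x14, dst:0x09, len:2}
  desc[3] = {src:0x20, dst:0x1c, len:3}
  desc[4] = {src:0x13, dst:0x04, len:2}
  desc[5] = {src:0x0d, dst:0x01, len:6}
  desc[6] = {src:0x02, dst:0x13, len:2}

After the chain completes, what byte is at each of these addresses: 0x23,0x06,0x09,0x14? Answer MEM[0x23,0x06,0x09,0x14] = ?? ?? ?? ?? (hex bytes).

MEM[0x23,0x06,0x09,0x14] = 49 2e e7 f4

  after D0: wrote 3B at 0x03 = d97921
  after D1: wrote 4B at 0x00 = 2ea1e7eb
  after D2: wrote 2B at 0x09 = e7eb
  after D3: wrote 3B at 0x1c = 753f43
  after D4: wrote 2B at 0x04 = a1e7
  after D5: wrote 6B at 0x01 = b28df463082e
  after D6: wrote 2B at 0x13 = 8df4
query mem[0x23]=0x49, mem[0x06]=0x2e, mem[0x09]=0xe7, mem[0x14]=0xf4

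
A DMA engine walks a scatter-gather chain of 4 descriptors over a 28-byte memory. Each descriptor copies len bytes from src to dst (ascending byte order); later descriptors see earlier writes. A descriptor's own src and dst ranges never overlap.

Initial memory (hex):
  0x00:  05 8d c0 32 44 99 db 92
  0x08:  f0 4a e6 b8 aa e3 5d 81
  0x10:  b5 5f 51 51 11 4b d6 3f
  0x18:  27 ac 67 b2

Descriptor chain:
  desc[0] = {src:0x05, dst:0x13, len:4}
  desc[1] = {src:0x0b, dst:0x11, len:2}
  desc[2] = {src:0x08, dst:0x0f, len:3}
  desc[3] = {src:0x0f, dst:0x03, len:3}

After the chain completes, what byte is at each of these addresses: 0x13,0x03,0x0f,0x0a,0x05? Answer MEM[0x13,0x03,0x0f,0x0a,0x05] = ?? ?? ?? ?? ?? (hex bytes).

#0 dst[0x13+4] := {0x99,0xdb,0x92,0xf0}
#1 dst[0x11+2] := {0xb8,0xaa}
#2 dst[0x0f+3] := {0xf0,0x4a,0xe6}
#3 dst[0x03+3] := {0xf0,0x4a,0xe6}
query mem[0x13]=0x99, mem[0x03]=0xf0, mem[0x0f]=0xf0, mem[0x0a]=0xe6, mem[0x05]=0xe6

MEM[0x13,0x03,0x0f,0x0a,0x05] = 99 f0 f0 e6 e6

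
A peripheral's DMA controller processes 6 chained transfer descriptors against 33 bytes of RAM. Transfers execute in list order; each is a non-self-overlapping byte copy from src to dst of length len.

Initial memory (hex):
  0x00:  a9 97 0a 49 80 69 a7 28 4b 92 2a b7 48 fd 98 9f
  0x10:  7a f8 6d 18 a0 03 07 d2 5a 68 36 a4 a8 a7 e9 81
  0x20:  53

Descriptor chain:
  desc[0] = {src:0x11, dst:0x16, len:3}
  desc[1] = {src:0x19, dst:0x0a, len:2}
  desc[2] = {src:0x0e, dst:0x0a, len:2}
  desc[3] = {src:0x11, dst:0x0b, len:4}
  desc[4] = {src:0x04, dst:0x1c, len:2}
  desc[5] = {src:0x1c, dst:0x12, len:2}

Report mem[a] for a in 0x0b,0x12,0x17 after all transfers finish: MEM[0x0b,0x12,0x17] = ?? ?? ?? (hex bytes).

MEM[0x0b,0x12,0x17] = f8 80 6d

  after D0: wrote 3B at 0x16 = f86d18
  after D1: wrote 2B at 0x0a = 6836
  after D2: wrote 2B at 0x0a = 989f
  after D3: wrote 4B at 0x0b = f86d18a0
  after D4: wrote 2B at 0x1c = 8069
  after D5: wrote 2B at 0x12 = 8069
query mem[0x0b]=0xf8, mem[0x12]=0x80, mem[0x17]=0x6d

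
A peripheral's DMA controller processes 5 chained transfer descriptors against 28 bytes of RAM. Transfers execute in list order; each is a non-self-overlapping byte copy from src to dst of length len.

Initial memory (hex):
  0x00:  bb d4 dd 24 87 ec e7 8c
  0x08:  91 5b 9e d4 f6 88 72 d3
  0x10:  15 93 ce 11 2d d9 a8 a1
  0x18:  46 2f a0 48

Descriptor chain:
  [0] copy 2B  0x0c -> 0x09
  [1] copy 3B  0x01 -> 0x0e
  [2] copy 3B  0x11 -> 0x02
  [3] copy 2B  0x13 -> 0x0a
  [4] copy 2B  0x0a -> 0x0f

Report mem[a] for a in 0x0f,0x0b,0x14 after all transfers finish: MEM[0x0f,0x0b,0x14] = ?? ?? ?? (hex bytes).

MEM[0x0f,0x0b,0x14] = 11 2d 2d

D0: mem[0x09..0x0a] <- [f6 88]
D1: mem[0x0e..0x10] <- [d4 dd 24]
D2: mem[0x02..0x04] <- [93 ce 11]
D3: mem[0x0a..0x0b] <- [11 2d]
D4: mem[0x0f..0x10] <- [11 2d]
query mem[0x0f]=0x11, mem[0x0b]=0x2d, mem[0x14]=0x2d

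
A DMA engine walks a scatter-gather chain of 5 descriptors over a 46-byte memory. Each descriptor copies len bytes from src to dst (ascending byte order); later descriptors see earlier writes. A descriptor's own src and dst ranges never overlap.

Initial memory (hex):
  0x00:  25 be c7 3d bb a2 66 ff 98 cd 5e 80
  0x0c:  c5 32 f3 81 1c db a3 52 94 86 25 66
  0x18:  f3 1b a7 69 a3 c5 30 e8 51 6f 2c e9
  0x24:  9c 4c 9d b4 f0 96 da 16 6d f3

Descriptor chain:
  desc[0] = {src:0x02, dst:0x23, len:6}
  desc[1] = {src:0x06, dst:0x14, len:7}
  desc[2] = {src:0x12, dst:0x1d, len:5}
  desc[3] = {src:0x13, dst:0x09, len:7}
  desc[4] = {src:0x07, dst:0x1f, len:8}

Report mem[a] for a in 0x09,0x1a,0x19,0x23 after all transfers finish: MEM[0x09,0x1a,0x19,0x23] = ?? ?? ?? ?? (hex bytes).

[0] 0x02->0x23 len=6 : c7 3d bb a2 66 ff
[1] 0x06->0x14 len=7 : 66 ff 98 cd 5e 80 c5
[2] 0x12->0x1d len=5 : a3 52 66 ff 98
[3] 0x13->0x09 len=7 : 52 66 ff 98 cd 5e 80
[4] 0x07->0x1f len=8 : ff 98 52 66 ff 98 cd 5e
query mem[0x09]=0x52, mem[0x1a]=0xc5, mem[0x19]=0x80, mem[0x23]=0xff

MEM[0x09,0x1a,0x19,0x23] = 52 c5 80 ff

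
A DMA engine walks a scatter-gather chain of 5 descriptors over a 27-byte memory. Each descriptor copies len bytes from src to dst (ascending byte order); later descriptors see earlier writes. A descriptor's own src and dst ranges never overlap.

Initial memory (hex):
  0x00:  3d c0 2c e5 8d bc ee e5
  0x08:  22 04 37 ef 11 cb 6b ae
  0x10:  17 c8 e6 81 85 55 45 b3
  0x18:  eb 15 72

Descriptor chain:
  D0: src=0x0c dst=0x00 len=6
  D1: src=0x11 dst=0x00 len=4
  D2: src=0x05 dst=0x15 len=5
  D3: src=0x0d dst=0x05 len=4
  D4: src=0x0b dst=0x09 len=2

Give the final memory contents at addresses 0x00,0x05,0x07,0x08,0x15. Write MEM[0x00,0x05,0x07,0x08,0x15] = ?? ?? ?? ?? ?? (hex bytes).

MEM[0x00,0x05,0x07,0x08,0x15] = c8 cb ae 17 c8

D0: mem[0x00..0x05] <- [11 cb 6b ae 17 c8]
D1: mem[0x00..0x03] <- [c8 e6 81 85]
D2: mem[0x15..0x19] <- [c8 ee e5 22 04]
D3: mem[0x05..0x08] <- [cb 6b ae 17]
D4: mem[0x09..0x0a] <- [ef 11]
query mem[0x00]=0xc8, mem[0x05]=0xcb, mem[0x07]=0xae, mem[0x08]=0x17, mem[0x15]=0xc8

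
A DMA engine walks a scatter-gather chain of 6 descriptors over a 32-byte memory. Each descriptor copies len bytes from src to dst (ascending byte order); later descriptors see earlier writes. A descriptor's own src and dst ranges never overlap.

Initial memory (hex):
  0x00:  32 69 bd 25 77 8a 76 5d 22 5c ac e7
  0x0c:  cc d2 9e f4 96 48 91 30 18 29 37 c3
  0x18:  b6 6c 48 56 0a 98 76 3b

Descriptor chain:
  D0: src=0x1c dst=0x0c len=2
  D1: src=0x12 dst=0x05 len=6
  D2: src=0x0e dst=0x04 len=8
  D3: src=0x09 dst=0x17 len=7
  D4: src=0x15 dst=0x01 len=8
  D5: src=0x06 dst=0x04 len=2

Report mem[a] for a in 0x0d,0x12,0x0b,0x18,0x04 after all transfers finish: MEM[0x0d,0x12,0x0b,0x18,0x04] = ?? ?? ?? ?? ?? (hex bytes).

  after D0: wrote 2B at 0x0c = 0a98
  after D1: wrote 6B at 0x05 = 9130182937c3
  after D2: wrote 8B at 0x04 = 9ef4964891301829
  after D3: wrote 7B at 0x17 = 3018290a989ef4
  after D4: wrote 8B at 0x01 = 29373018290a989e
  after D5: wrote 2B at 0x04 = 0a98
query mem[0x0d]=0x98, mem[0x12]=0x91, mem[0x0b]=0x29, mem[0x18]=0x18, mem[0x04]=0x0a

MEM[0x0d,0x12,0x0b,0x18,0x04] = 98 91 29 18 0a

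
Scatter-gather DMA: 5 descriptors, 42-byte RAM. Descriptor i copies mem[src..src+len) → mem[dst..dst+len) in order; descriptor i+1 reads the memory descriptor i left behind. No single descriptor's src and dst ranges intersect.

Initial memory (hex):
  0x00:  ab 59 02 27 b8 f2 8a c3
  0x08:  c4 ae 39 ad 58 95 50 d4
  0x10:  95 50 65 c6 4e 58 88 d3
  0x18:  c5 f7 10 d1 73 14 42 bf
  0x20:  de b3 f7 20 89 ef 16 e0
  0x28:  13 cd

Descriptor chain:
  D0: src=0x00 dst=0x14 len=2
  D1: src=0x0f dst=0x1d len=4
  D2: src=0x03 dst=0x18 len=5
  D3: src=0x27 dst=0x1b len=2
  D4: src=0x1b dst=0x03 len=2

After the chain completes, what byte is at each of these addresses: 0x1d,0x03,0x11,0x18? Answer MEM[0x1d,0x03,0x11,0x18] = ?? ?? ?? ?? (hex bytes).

MEM[0x1d,0x03,0x11,0x18] = d4 e0 50 27

D0: mem[0x14..0x15] <- [ab 59]
D1: mem[0x1d..0x20] <- [d4 95 50 65]
D2: mem[0x18..0x1c] <- [27 b8 f2 8a c3]
D3: mem[0x1b..0x1c] <- [e0 13]
D4: mem[0x03..0x04] <- [e0 13]
query mem[0x1d]=0xd4, mem[0x03]=0xe0, mem[0x11]=0x50, mem[0x18]=0x27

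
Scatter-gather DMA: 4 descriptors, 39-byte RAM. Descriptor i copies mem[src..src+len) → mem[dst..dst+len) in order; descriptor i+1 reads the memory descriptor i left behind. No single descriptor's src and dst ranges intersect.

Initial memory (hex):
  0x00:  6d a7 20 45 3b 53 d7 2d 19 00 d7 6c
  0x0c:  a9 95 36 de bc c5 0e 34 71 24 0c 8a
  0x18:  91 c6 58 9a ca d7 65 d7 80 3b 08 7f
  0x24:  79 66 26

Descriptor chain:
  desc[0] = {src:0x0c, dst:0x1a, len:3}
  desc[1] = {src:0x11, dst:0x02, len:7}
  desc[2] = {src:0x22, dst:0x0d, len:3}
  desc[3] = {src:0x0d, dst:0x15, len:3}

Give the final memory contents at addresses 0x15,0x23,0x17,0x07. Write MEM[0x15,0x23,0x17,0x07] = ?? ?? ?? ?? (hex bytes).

MEM[0x15,0x23,0x17,0x07] = 08 7f 79 0c

[0] 0x0c->0x1a len=3 : a9 95 36
[1] 0x11->0x02 len=7 : c5 0e 34 71 24 0c 8a
[2] 0x22->0x0d len=3 : 08 7f 79
[3] 0x0d->0x15 len=3 : 08 7f 79
query mem[0x15]=0x08, mem[0x23]=0x7f, mem[0x17]=0x79, mem[0x07]=0x0c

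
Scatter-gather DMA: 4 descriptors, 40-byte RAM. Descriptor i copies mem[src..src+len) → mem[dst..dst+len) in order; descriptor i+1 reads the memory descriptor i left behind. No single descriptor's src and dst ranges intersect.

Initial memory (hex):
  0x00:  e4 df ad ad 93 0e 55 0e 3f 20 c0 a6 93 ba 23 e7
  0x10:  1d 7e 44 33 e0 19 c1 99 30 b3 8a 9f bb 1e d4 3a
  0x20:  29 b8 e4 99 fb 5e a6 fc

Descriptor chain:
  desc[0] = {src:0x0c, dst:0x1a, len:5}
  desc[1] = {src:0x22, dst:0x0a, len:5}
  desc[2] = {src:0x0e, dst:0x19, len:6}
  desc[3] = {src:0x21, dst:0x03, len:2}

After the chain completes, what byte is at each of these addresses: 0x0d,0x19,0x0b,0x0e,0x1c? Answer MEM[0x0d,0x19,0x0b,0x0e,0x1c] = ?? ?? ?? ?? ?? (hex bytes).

MEM[0x0d,0x19,0x0b,0x0e,0x1c] = 5e a6 99 a6 7e

[0] 0x0c->0x1a len=5 : 93 ba 23 e7 1d
[1] 0x22->0x0a len=5 : e4 99 fb 5e a6
[2] 0x0e->0x19 len=6 : a6 e7 1d 7e 44 33
[3] 0x21->0x03 len=2 : b8 e4
query mem[0x0d]=0x5e, mem[0x19]=0xa6, mem[0x0b]=0x99, mem[0x0e]=0xa6, mem[0x1c]=0x7e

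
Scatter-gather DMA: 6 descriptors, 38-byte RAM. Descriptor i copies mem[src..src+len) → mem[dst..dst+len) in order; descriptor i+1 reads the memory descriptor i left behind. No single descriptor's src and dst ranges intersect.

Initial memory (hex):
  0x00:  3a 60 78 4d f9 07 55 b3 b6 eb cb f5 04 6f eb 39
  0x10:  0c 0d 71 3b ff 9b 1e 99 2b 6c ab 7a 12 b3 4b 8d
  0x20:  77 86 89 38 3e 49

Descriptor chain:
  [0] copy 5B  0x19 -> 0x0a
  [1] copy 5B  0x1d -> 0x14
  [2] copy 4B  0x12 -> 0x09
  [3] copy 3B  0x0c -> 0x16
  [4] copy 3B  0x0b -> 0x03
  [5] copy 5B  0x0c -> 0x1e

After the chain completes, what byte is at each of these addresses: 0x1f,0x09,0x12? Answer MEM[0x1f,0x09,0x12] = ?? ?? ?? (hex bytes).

  after D0: wrote 5B at 0x0a = 6cab7a12b3
  after D1: wrote 5B at 0x14 = b34b8d7786
  after D2: wrote 4B at 0x09 = 713bb34b
  after D3: wrote 3B at 0x16 = 4b12b3
  after D4: wrote 3B at 0x03 = b34b12
  after D5: wrote 5B at 0x1e = 4b12b3390c
query mem[0x1f]=0x12, mem[0x09]=0x71, mem[0x12]=0x71

MEM[0x1f,0x09,0x12] = 12 71 71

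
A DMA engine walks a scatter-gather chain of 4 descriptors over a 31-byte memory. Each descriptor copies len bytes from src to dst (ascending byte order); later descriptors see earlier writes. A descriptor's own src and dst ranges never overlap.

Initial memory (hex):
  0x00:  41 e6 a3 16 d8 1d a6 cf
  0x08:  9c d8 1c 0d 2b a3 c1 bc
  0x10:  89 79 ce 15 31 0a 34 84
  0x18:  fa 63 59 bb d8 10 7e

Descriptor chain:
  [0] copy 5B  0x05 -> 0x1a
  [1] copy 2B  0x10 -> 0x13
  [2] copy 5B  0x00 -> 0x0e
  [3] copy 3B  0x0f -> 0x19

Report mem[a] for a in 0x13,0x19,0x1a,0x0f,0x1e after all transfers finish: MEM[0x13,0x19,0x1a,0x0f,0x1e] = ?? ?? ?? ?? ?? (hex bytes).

MEM[0x13,0x19,0x1a,0x0f,0x1e] = 89 e6 a3 e6 d8

  after D0: wrote 5B at 0x1a = 1da6cf9cd8
  after D1: wrote 2B at 0x13 = 8979
  after D2: wrote 5B at 0x0e = 41e6a316d8
  after D3: wrote 3B at 0x19 = e6a316
query mem[0x13]=0x89, mem[0x19]=0xe6, mem[0x1a]=0xa3, mem[0x0f]=0xe6, mem[0x1e]=0xd8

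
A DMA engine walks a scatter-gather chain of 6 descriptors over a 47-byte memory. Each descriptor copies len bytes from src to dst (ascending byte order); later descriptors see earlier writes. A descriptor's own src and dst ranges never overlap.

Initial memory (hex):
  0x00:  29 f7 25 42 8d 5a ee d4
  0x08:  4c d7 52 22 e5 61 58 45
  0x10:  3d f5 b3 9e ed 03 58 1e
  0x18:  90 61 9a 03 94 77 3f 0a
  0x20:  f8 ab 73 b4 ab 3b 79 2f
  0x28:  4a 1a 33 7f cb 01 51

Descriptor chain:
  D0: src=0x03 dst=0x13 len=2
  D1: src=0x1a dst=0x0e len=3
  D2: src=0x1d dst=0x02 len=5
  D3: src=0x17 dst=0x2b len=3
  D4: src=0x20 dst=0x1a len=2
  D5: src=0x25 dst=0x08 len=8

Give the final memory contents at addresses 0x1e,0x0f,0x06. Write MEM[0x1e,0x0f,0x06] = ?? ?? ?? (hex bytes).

MEM[0x1e,0x0f,0x06] = 3f 90 ab

D0: mem[0x13..0x14] <- [42 8d]
D1: mem[0x0e..0x10] <- [9a 03 94]
D2: mem[0x02..0x06] <- [77 3f 0a f8 ab]
D3: mem[0x2b..0x2d] <- [1e 90 61]
D4: mem[0x1a..0x1b] <- [f8 ab]
D5: mem[0x08..0x0f] <- [3b 79 2f 4a 1a 33 1e 90]
query mem[0x1e]=0x3f, mem[0x0f]=0x90, mem[0x06]=0xab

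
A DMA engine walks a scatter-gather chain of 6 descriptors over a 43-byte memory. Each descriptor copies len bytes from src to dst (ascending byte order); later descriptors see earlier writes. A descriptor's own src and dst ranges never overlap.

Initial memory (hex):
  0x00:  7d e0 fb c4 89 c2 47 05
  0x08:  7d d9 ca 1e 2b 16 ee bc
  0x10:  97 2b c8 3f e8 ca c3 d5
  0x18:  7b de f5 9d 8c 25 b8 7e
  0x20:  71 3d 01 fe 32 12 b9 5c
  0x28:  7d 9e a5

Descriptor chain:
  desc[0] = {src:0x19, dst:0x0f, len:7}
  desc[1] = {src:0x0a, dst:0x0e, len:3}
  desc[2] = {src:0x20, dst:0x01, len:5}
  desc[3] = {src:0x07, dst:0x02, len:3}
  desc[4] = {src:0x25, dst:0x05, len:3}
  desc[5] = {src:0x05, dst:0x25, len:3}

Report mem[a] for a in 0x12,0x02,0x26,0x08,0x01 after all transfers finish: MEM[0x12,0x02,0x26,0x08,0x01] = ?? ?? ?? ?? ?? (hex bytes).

[0] 0x19->0x0f len=7 : de f5 9d 8c 25 b8 7e
[1] 0x0a->0x0e len=3 : ca 1e 2b
[2] 0x20->0x01 len=5 : 71 3d 01 fe 32
[3] 0x07->0x02 len=3 : 05 7d d9
[4] 0x25->0x05 len=3 : 12 b9 5c
[5] 0x05->0x25 len=3 : 12 b9 5c
query mem[0x12]=0x8c, mem[0x02]=0x05, mem[0x26]=0xb9, mem[0x08]=0x7d, mem[0x01]=0x71

MEM[0x12,0x02,0x26,0x08,0x01] = 8c 05 b9 7d 71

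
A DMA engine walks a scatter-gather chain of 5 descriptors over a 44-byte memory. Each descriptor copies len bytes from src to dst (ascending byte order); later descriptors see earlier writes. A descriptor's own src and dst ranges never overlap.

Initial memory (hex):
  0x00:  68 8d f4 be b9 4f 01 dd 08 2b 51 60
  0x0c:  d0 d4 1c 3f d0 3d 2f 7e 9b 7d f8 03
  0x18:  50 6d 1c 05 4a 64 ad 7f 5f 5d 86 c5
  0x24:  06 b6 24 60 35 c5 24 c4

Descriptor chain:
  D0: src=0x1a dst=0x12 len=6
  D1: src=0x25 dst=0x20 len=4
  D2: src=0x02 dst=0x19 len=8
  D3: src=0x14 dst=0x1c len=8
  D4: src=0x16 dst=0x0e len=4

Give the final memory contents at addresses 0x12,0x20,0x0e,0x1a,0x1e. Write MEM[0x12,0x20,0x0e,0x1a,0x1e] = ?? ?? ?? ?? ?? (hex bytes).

[0] 0x1a->0x12 len=6 : 1c 05 4a 64 ad 7f
[1] 0x25->0x20 len=4 : b6 24 60 35
[2] 0x02->0x19 len=8 : f4 be b9 4f 01 dd 08 2b
[3] 0x14->0x1c len=8 : 4a 64 ad 7f 50 f4 be b9
[4] 0x16->0x0e len=4 : ad 7f 50 f4
query mem[0x12]=0x1c, mem[0x20]=0x50, mem[0x0e]=0xad, mem[0x1a]=0xbe, mem[0x1e]=0xad

MEM[0x12,0x20,0x0e,0x1a,0x1e] = 1c 50 ad be ad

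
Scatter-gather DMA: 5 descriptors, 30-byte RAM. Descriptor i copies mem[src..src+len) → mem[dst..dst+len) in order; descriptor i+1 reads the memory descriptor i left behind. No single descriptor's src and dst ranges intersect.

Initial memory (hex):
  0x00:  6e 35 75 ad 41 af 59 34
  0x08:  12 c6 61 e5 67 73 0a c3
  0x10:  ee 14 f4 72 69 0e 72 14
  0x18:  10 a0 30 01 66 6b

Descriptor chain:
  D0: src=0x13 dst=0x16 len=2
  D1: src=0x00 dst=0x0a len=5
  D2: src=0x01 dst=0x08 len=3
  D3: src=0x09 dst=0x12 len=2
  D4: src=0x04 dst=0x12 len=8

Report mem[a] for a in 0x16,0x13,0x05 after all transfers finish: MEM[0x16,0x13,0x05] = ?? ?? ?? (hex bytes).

MEM[0x16,0x13,0x05] = 35 af af

D0: mem[0x16..0x17] <- [72 69]
D1: mem[0x0a..0x0e] <- [6e 35 75 ad 41]
D2: mem[0x08..0x0a] <- [35 75 ad]
D3: mem[0x12..0x13] <- [75 ad]
D4: mem[0x12..0x19] <- [41 af 59 34 35 75 ad 35]
query mem[0x16]=0x35, mem[0x13]=0xaf, mem[0x05]=0xaf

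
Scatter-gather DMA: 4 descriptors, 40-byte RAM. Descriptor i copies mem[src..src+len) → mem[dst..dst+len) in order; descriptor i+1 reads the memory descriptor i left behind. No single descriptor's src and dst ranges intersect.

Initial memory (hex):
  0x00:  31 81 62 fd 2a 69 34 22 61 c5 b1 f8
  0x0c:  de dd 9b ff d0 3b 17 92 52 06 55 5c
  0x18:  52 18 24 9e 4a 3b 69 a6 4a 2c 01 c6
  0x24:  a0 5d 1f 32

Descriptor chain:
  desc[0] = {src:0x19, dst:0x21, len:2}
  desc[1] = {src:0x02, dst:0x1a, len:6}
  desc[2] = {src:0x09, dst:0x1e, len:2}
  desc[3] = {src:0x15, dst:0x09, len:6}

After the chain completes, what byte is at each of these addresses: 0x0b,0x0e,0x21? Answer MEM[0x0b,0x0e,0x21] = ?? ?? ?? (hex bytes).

  after D0: wrote 2B at 0x21 = 1824
  after D1: wrote 6B at 0x1a = 62fd2a693422
  after D2: wrote 2B at 0x1e = c5b1
  after D3: wrote 6B at 0x09 = 06555c521862
query mem[0x0b]=0x5c, mem[0x0e]=0x62, mem[0x21]=0x18

MEM[0x0b,0x0e,0x21] = 5c 62 18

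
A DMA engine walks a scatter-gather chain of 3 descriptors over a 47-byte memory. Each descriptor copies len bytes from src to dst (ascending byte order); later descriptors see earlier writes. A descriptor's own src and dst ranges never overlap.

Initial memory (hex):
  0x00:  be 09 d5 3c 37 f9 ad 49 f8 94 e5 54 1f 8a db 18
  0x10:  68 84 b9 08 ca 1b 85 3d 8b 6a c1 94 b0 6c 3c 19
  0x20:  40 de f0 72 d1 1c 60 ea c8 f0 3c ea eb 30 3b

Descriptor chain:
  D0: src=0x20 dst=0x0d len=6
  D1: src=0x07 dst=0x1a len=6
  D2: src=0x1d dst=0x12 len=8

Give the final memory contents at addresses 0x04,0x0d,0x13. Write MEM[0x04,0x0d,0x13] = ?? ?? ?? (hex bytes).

MEM[0x04,0x0d,0x13] = 37 40 54

  after D0: wrote 6B at 0x0d = 40def072d11c
  after D1: wrote 6B at 0x1a = 49f894e5541f
  after D2: wrote 8B at 0x12 = e5541f40def072d1
query mem[0x04]=0x37, mem[0x0d]=0x40, mem[0x13]=0x54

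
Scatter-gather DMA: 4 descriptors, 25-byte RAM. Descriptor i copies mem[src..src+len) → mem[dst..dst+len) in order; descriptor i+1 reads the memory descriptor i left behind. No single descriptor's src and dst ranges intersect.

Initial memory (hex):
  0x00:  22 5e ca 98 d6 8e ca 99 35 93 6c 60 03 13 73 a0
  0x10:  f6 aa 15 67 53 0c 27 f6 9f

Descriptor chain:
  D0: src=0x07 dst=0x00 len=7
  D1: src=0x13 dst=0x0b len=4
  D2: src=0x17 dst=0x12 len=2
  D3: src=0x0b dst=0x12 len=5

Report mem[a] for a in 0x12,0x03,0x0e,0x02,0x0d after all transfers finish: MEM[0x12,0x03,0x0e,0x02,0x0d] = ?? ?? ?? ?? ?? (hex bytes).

MEM[0x12,0x03,0x0e,0x02,0x0d] = 67 6c 27 93 0c

#0 dst[0x00+7] := {0x99,0x35,0x93,0x6c,0x60,0x03,0x13}
#1 dst[0x0b+4] := {0x67,0x53,0x0c,0x27}
#2 dst[0x12+2] := {0xf6,0x9f}
#3 dst[0x12+5] := {0x67,0x53,0x0c,0x27,0xa0}
query mem[0x12]=0x67, mem[0x03]=0x6c, mem[0x0e]=0x27, mem[0x02]=0x93, mem[0x0d]=0x0c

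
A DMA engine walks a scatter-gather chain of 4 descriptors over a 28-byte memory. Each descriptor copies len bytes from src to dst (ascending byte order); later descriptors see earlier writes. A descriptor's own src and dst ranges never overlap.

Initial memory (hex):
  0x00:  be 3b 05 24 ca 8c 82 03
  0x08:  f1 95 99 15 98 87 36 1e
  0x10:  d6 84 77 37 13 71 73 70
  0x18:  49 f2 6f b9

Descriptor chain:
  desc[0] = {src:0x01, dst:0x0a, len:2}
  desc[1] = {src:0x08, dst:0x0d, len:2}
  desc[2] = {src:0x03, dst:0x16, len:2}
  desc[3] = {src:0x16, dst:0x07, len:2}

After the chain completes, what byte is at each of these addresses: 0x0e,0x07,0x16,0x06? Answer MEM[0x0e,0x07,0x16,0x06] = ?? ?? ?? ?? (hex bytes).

D0: mem[0x0a..0x0b] <- [3b 05]
D1: mem[0x0d..0x0e] <- [f1 95]
D2: mem[0x16..0x17] <- [24 ca]
D3: mem[0x07..0x08] <- [24 ca]
query mem[0x0e]=0x95, mem[0x07]=0x24, mem[0x16]=0x24, mem[0x06]=0x82

MEM[0x0e,0x07,0x16,0x06] = 95 24 24 82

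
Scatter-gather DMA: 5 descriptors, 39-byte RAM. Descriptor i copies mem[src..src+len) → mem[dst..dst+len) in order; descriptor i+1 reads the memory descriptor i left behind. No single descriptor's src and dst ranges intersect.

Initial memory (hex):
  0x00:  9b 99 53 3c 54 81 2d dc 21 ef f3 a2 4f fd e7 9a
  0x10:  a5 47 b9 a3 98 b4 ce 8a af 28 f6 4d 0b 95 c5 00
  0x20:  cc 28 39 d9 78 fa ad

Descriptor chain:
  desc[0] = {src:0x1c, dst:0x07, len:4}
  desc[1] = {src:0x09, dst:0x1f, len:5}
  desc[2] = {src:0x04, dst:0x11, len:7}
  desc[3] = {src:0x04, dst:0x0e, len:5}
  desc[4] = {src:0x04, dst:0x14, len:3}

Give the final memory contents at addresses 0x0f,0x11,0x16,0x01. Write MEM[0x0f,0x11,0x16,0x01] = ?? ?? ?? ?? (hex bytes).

  after D0: wrote 4B at 0x07 = 0b95c500
  after D1: wrote 5B at 0x1f = c500a24ffd
  after D2: wrote 7B at 0x11 = 54812d0b95c500
  after D3: wrote 5B at 0x0e = 54812d0b95
  after D4: wrote 3B at 0x14 = 54812d
query mem[0x0f]=0x81, mem[0x11]=0x0b, mem[0x16]=0x2d, mem[0x01]=0x99

MEM[0x0f,0x11,0x16,0x01] = 81 0b 2d 99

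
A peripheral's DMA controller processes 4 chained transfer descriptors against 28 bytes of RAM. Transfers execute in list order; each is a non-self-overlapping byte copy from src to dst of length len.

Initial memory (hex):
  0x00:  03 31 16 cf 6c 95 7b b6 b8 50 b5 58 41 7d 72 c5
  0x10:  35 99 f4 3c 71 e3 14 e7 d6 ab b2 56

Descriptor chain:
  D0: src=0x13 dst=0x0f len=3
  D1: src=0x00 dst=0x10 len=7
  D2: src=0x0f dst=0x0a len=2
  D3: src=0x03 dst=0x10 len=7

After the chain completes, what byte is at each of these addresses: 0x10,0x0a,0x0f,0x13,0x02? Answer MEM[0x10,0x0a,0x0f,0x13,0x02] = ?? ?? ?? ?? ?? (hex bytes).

D0: mem[0x0f..0x11] <- [3c 71 e3]
D1: mem[0x10..0x16] <- [03 31 16 cf 6c 95 7b]
D2: mem[0x0a..0x0b] <- [3c 03]
D3: mem[0x10..0x16] <- [cf 6c 95 7b b6 b8 50]
query mem[0x10]=0xcf, mem[0x0a]=0x3c, mem[0x0f]=0x3c, mem[0x13]=0x7b, mem[0x02]=0x16

MEM[0x10,0x0a,0x0f,0x13,0x02] = cf 3c 3c 7b 16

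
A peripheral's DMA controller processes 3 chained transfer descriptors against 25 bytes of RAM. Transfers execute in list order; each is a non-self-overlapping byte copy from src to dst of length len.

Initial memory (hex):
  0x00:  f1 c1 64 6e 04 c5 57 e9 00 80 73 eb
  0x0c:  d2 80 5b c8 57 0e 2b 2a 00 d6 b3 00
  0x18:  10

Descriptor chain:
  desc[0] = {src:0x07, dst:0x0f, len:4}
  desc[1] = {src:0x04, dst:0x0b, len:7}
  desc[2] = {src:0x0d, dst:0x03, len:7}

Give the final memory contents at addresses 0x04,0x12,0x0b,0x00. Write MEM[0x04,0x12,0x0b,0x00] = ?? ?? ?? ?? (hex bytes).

#0 dst[0x0f+4] := {0xe9,0x00,0x80,0x73}
#1 dst[0x0b+7] := {0x04,0xc5,0x57,0xe9,0x00,0x80,0x73}
#2 dst[0x03+7] := {0x57,0xe9,0x00,0x80,0x73,0x73,0x2a}
query mem[0x04]=0xe9, mem[0x12]=0x73, mem[0x0b]=0x04, mem[0x00]=0xf1

MEM[0x04,0x12,0x0b,0x00] = e9 73 04 f1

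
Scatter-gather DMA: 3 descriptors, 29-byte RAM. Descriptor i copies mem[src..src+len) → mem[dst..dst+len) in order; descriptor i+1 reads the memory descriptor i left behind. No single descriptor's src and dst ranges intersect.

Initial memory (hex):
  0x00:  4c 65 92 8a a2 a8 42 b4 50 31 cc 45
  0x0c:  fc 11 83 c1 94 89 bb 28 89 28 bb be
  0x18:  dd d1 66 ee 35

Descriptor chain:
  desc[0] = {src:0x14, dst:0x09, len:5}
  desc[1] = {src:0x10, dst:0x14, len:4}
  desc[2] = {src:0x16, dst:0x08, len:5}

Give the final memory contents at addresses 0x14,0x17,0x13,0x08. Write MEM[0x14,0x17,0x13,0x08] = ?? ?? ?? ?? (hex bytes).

MEM[0x14,0x17,0x13,0x08] = 94 28 28 bb

D0: mem[0x09..0x0d] <- [89 28 bb be dd]
D1: mem[0x14..0x17] <- [94 89 bb 28]
D2: mem[0x08..0x0c] <- [bb 28 dd d1 66]
query mem[0x14]=0x94, mem[0x17]=0x28, mem[0x13]=0x28, mem[0x08]=0xbb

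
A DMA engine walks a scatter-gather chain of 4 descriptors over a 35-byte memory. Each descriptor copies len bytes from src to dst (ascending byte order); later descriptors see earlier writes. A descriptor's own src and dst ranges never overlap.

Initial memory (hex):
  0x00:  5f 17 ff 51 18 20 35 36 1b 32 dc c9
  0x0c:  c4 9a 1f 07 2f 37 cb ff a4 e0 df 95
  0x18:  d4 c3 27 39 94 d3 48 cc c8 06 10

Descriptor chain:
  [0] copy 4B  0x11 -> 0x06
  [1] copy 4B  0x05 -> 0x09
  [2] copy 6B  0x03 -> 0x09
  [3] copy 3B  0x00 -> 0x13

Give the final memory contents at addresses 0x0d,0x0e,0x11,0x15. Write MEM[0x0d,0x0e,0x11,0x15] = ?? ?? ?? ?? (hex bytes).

MEM[0x0d,0x0e,0x11,0x15] = cb ff 37 ff

#0 dst[0x06+4] := {0x37,0xcb,0xff,0xa4}
#1 dst[0x09+4] := {0x20,0x37,0xcb,0xff}
#2 dst[0x09+6] := {0x51,0x18,0x20,0x37,0xcb,0xff}
#3 dst[0x13+3] := {0x5f,0x17,0xff}
query mem[0x0d]=0xcb, mem[0x0e]=0xff, mem[0x11]=0x37, mem[0x15]=0xff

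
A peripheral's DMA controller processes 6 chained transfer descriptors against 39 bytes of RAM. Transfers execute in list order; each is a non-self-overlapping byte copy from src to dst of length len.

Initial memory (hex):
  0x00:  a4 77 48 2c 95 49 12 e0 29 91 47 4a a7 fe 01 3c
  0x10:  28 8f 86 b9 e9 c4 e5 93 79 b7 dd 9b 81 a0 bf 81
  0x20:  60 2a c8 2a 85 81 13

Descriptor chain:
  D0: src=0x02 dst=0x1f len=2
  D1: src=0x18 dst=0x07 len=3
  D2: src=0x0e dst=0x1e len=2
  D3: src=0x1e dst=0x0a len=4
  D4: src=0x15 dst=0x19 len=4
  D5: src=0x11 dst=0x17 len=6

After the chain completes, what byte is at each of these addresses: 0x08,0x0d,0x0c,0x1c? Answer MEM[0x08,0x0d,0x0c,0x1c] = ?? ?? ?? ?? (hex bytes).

MEM[0x08,0x0d,0x0c,0x1c] = b7 2a 2c e5

  after D0: wrote 2B at 0x1f = 482c
  after D1: wrote 3B at 0x07 = 79b7dd
  after D2: wrote 2B at 0x1e = 013c
  after D3: wrote 4B at 0x0a = 013c2c2a
  after D4: wrote 4B at 0x19 = c4e59379
  after D5: wrote 6B at 0x17 = 8f86b9e9c4e5
query mem[0x08]=0xb7, mem[0x0d]=0x2a, mem[0x0c]=0x2c, mem[0x1c]=0xe5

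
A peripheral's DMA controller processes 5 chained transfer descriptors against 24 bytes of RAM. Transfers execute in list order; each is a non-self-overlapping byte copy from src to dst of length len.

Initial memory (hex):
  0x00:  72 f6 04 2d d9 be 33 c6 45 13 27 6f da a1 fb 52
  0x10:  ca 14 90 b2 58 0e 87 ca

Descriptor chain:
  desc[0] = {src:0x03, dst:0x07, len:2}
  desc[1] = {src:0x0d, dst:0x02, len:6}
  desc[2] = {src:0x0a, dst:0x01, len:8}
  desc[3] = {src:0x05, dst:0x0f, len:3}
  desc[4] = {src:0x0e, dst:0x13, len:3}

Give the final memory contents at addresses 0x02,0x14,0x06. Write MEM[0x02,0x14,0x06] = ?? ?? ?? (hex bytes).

#0 dst[0x07+2] := {0x2d,0xd9}
#1 dst[0x02+6] := {0xa1,0xfb,0x52,0xca,0x14,0x90}
#2 dst[0x01+8] := {0x27,0x6f,0xda,0xa1,0xfb,0x52,0xca,0x14}
#3 dst[0x0f+3] := {0xfb,0x52,0xca}
#4 dst[0x13+3] := {0xfb,0xfb,0x52}
query mem[0x02]=0x6f, mem[0x14]=0xfb, mem[0x06]=0x52

MEM[0x02,0x14,0x06] = 6f fb 52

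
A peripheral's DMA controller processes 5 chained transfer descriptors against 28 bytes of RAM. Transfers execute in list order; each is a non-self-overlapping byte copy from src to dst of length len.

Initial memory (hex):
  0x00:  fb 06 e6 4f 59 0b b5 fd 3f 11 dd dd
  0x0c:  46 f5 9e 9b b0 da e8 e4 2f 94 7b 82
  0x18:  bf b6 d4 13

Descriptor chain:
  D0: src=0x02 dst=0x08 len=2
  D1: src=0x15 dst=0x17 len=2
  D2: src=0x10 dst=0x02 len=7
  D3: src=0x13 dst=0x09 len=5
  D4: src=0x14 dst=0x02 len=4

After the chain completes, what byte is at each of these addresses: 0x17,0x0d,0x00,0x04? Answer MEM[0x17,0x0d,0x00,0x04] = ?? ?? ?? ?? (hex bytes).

D0: mem[0x08..0x09] <- [e6 4f]
D1: mem[0x17..0x18] <- [94 7b]
D2: mem[0x02..0x08] <- [b0 da e8 e4 2f 94 7b]
D3: mem[0x09..0x0d] <- [e4 2f 94 7b 94]
D4: mem[0x02..0x05] <- [2f 94 7b 94]
query mem[0x17]=0x94, mem[0x0d]=0x94, mem[0x00]=0xfb, mem[0x04]=0x7b

MEM[0x17,0x0d,0x00,0x04] = 94 94 fb 7b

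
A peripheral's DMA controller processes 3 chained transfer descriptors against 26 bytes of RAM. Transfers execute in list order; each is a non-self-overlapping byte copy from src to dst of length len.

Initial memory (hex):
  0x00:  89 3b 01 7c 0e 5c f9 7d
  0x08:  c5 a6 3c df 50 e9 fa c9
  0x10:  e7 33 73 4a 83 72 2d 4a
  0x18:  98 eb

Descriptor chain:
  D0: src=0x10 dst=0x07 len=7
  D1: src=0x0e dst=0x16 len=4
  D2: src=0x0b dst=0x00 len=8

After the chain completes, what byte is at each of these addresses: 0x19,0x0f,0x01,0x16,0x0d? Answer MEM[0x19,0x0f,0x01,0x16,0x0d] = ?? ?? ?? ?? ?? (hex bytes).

MEM[0x19,0x0f,0x01,0x16,0x0d] = 33 c9 72 fa 2d

#0 dst[0x07+7] := {0xe7,0x33,0x73,0x4a,0x83,0x72,0x2d}
#1 dst[0x16+4] := {0xfa,0xc9,0xe7,0x33}
#2 dst[0x00+8] := {0x83,0x72,0x2d,0xfa,0xc9,0xe7,0x33,0x73}
query mem[0x19]=0x33, mem[0x0f]=0xc9, mem[0x01]=0x72, mem[0x16]=0xfa, mem[0x0d]=0x2d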